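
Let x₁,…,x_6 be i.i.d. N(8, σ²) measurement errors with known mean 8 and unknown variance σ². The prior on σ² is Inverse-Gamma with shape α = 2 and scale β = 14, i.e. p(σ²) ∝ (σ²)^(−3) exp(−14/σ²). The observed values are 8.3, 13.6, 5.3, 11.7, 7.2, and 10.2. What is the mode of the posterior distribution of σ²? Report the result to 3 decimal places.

Sum of squared deviations about the known mean: SS = (8.3−8)² + (13.6−8)² + (5.3−8)² + (11.7−8)² + (7.2−8)² + (10.2−8)² = 57.91.
The Normal likelihood contributes (σ²)^(−n/2) exp(−SS/(2σ²)), so the posterior is Inverse-Gamma(α + n/2, β + SS/2) = Inverse-Gamma(5, 42.955).
The mode of Inverse-Gamma(a, b) is b/(a+1) = 42.955/6 ≈ 7.159.

σ̂²_MAP = 7.159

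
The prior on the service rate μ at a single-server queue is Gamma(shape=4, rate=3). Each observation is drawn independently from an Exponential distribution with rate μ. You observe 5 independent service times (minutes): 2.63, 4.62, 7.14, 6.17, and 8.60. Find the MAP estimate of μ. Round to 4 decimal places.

The Exponential(rate=μ) likelihood is ∝ μ^n e^(−μΣtᵢ). Here n = 5 and Σtᵢ = 2.63 + 4.62 + 7.14 + 6.17 + 8.60 = 29.16.
Posterior ∝ μ^3e^(−3μ) · μ^5e^(−29.16μ) = μ^8e^(−32.16μ), i.e. Gamma(9, 32.16).
Mode = (a−1)/b = 8/32.16 ≈ 0.2488.

μ̂_MAP = 0.2488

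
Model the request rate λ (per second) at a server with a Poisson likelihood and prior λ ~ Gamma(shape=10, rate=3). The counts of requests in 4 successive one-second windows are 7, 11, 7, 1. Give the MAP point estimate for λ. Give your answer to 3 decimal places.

Σxᵢ = 7+11+7+1 = 26, with n = 4.
Posterior ∝ λ^9e^(−3λ) · λ^26e^(−4λ) = λ^35e^(−7λ), i.e. Gamma(shape=36, rate=7).
The mode of a Gamma(a, b) with a ≥ 1 (shape–rate) is (a−1)/b = 35/7 ≈ 5.000.

λ̂_MAP = 5.000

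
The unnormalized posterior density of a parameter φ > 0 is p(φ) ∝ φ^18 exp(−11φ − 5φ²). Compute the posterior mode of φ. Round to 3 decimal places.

φ̂_MAP = 0.900

ℓ'(φ) = 18/φ − 11 − 10φ. Setting this to zero and multiplying by φ: 10φ² + 11φ − 18 = 0.
φ = (−11 + √(11² + 4·10·18)) / (2·10) = (−11 + √841) / 20 = (−11 + 29)/20 = 9/10.
ℓ''(φ) = −18/φ² − 10 < 0, confirming a maximum.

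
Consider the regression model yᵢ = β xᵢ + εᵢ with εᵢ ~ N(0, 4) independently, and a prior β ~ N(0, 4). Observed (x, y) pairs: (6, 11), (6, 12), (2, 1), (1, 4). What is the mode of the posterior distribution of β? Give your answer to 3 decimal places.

log p(β | y) = −Σ(yᵢ − βxᵢ)²/(2·4) − β²/(2·4) + const.
Setting the derivative to zero: Σxᵢ(yᵢ − βxᵢ)/4 − β/4 = 0, so β = Σxᵢyᵢ / (Σxᵢ² + σ²/τ²).
Σxᵢyᵢ = 6·11 + 6·12 + 2·1 + 1·4 = 144; Σxᵢ² = 77; σ²/τ² = 1.
β̂_MAP = 144 / (77 + 1) = 144/78 ≈ 1.846.

β̂_MAP = 1.846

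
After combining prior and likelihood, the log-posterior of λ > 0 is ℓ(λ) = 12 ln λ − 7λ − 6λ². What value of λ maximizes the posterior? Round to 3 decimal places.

λ̂_MAP = 0.750

ℓ'(λ) = 12/λ − 7 − 12λ. Setting this to zero and multiplying by λ: 12λ² + 7λ − 12 = 0.
λ = (−7 + √(7² + 4·12·12)) / (2·12) = (−7 + √625) / 24 = (−7 + 25)/24 = 3/4.
ℓ''(λ) = −12/λ² − 12 < 0, confirming a maximum.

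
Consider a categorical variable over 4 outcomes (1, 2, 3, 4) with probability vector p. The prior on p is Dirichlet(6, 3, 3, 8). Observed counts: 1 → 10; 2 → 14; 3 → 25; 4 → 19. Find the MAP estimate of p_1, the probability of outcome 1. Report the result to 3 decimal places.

MAP estimate: 0.179

The posterior is Dirichlet(αᵢ + nᵢ) = Dirichlet(16, 17, 28, 27).
For a Dirichlet(a₁,…,a_K) with all aᵢ > 1, the mode has j-th component (aⱼ − 1)/(Σaᵢ − K).
Here Σaᵢ = 88 and K = 4, so p_1 = (16 − 1)/(88 − 4) = 15/84 ≈ 0.179.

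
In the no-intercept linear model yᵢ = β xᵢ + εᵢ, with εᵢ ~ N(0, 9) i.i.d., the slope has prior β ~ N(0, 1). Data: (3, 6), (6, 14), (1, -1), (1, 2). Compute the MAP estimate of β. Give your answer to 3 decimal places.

β̂_MAP = 1.839

log p(β | y) = −Σ(yᵢ − βxᵢ)²/(2·9) − β²/(2·1) + const.
Setting the derivative to zero: Σxᵢ(yᵢ − βxᵢ)/9 − β/1 = 0, so β = Σxᵢyᵢ / (Σxᵢ² + σ²/τ²).
Σxᵢyᵢ = 3·6 + 6·14 + 1·(-1) + 1·2 = 103; Σxᵢ² = 47; σ²/τ² = 9.
β̂_MAP = 103 / (47 + 9) = 103/56 ≈ 1.839.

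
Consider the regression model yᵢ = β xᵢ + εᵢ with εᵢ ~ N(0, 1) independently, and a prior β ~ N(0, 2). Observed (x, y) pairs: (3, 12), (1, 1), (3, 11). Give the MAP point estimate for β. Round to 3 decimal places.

β̂_MAP = 3.590

log p(β | y) = −Σ(yᵢ − βxᵢ)²/(2·1) − β²/(2·2) + const.
Setting the derivative to zero: Σxᵢ(yᵢ − βxᵢ)/1 − β/2 = 0, so β = Σxᵢyᵢ / (Σxᵢ² + σ²/τ²).
Σxᵢyᵢ = 3·12 + 1·1 + 3·11 = 70; Σxᵢ² = 19; σ²/τ² = 0.5.
β̂_MAP = 70 / (19 + 0.5) = 70/19.5 ≈ 3.590.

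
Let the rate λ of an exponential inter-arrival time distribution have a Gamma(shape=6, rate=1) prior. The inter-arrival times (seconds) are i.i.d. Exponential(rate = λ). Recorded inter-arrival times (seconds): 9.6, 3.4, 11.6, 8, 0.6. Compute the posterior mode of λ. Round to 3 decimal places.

λ̂_MAP = 0.292

The Exponential(rate=λ) likelihood is ∝ λ^n e^(−λΣtᵢ). Here n = 5 and Σtᵢ = 9.6 + 3.4 + 11.6 + 8 + 0.6 = 33.2.
Posterior ∝ λ^5e^(−1λ) · λ^5e^(−33.2λ) = λ^10e^(−34.2λ), i.e. Gamma(11, 34.2).
Mode = (a−1)/b = 10/34.2 ≈ 0.292.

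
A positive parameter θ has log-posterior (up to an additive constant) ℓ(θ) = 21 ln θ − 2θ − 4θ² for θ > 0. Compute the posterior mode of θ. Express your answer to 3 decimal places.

ℓ'(θ) = 21/θ − 2 − 8θ. Setting this to zero and multiplying by θ: 8θ² + 2θ − 21 = 0.
θ = (−2 + √(2² + 4·8·21)) / (2·8) = (−2 + √676) / 16 = (−2 + 26)/16 = 3/2.
ℓ''(θ) = −21/θ² − 8 < 0, confirming a maximum.

θ̂_MAP = 1.500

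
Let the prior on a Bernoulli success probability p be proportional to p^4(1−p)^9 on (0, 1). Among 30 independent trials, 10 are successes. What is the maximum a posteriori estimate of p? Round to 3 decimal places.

p̂_MAP = 0.326

The prior density ∝ p^4(1−p)^9 is the kernel of Beta(5, 10).
Data: 10 successes in 30 trials. The binomial likelihood contributes p^10(1−p)^20, so the posterior is Beta(5+10, 10+20) = Beta(15, 30).
For Beta(a, b) with a, b > 1 the mode is (a−1)/(a+b−2) = 14/43 ≈ 0.326.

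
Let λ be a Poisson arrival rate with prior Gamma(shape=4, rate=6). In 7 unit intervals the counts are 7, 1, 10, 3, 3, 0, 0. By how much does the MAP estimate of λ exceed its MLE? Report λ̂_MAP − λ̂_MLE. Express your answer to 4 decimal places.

MAP − MLE = -1.3516

Σxᵢ = 24. Posterior is Gamma(28, 13); MAP = (28−1)/13 = 27/13 ≈ 2.07692.
MLE = x̄ = 24/7 ≈ 3.42857.
Difference = 27/13 − 24/7 = -123/91 ≈ -1.3516.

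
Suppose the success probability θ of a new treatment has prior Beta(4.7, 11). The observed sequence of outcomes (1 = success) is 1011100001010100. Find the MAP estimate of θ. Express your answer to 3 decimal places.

Prior: Beta(4.7, 11).
Data: 7 successes in 16 trials (from the sequence). The binomial likelihood contributes θ^7(1−θ)^9, so the posterior is Beta(4.7+7, 11+9) = Beta(11.7, 20).
For Beta(a, b) with a, b > 1 the mode is (a−1)/(a+b−2) = 10.7/29.7 ≈ 0.360.

θ̂_MAP = 0.360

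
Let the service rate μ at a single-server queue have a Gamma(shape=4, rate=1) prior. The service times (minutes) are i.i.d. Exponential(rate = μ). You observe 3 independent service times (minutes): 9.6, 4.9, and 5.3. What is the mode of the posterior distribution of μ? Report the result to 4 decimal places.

μ̂_MAP = 0.2885

The Exponential(rate=μ) likelihood is ∝ μ^n e^(−μΣtᵢ). Here n = 3 and Σtᵢ = 9.6 + 4.9 + 5.3 = 19.8.
Posterior ∝ μ^3e^(−1μ) · μ^3e^(−19.8μ) = μ^6e^(−20.8μ), i.e. Gamma(7, 20.8).
Mode = (a−1)/b = 6/20.8 ≈ 0.2885.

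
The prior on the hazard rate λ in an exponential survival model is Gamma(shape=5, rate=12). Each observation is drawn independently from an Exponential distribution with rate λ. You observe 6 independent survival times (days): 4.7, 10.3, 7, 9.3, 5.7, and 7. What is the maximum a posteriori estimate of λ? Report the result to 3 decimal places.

λ̂_MAP = 0.179

The Exponential(rate=λ) likelihood is ∝ λ^n e^(−λΣtᵢ). Here n = 6 and Σtᵢ = 4.7 + 10.3 + 7 + 9.3 + 5.7 + 7 = 44.
Posterior ∝ λ^4e^(−12λ) · λ^6e^(−44λ) = λ^10e^(−56λ), i.e. Gamma(11, 56).
Mode = (a−1)/b = 10/56 ≈ 0.179.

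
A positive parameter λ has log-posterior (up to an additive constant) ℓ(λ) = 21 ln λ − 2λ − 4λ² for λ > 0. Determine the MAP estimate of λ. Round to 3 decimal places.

λ̂_MAP = 1.500

ℓ'(λ) = 21/λ − 2 − 8λ. Setting this to zero and multiplying by λ: 8λ² + 2λ − 21 = 0.
λ = (−2 + √(2² + 4·8·21)) / (2·8) = (−2 + √676) / 16 = (−2 + 26)/16 = 3/2.
ℓ''(λ) = −21/λ² − 8 < 0, confirming a maximum.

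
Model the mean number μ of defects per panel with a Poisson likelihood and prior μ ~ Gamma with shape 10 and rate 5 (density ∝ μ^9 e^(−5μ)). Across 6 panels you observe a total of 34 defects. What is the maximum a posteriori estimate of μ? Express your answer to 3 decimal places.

μ̂_MAP = 3.909

Σxᵢ = 34, n = 6.
Posterior ∝ μ^9e^(−5μ) · μ^34e^(−6μ) = μ^43e^(−11μ), i.e. Gamma(shape=44, rate=11).
The mode of a Gamma(a, b) with a ≥ 1 (shape–rate) is (a−1)/b = 43/11 ≈ 3.909.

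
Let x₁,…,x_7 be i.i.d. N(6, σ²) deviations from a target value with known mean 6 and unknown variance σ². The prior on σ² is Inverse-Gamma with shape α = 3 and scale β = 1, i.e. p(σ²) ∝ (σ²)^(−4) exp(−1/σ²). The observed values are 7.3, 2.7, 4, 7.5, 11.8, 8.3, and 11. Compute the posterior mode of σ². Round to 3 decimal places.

Sum of squared deviations about the known mean: SS = (7.3−6)² + (2.7−6)² + (4−6)² + (7.5−6)² + (11.8−6)² + (8.3−6)² + (11−6)² = 82.76.
The Normal likelihood contributes (σ²)^(−n/2) exp(−SS/(2σ²)), so the posterior is Inverse-Gamma(α + n/2, β + SS/2) = Inverse-Gamma(6.5, 42.38).
The mode of Inverse-Gamma(a, b) is b/(a+1) = 42.38/7.5 ≈ 5.651.

σ̂²_MAP = 5.651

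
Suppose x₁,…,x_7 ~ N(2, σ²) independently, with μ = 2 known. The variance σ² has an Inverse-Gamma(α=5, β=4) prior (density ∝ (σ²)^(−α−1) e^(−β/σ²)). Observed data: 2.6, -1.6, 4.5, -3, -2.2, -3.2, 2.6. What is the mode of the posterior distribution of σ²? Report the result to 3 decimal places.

σ̂²_MAP = 5.137

Sum of squared deviations about the known mean: SS = (2.6−2)² + (-1.6−2)² + (4.5−2)² + (-3−2)² + (-2.2−2)² + (-3.2−2)² + (2.6−2)² = 89.61.
The Normal likelihood contributes (σ²)^(−n/2) exp(−SS/(2σ²)), so the posterior is Inverse-Gamma(α + n/2, β + SS/2) = Inverse-Gamma(8.5, 48.805).
The mode of Inverse-Gamma(a, b) is b/(a+1) = 48.805/9.5 ≈ 5.137.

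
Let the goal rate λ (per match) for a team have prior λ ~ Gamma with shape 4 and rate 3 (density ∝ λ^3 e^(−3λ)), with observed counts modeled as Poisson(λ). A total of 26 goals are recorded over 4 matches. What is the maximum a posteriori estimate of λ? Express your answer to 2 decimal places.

λ̂_MAP = 4.14

Σxᵢ = 26, n = 4.
Posterior ∝ λ^3e^(−3λ) · λ^26e^(−4λ) = λ^29e^(−7λ), i.e. Gamma(shape=30, rate=7).
The mode of a Gamma(a, b) with a ≥ 1 (shape–rate) is (a−1)/b = 29/7 ≈ 4.14.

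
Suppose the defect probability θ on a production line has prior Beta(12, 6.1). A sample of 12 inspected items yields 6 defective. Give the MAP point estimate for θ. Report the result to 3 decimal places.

Prior: Beta(12, 6.1).
Data: 6 successes in 12 trials. The binomial likelihood contributes θ^6(1−θ)^6, so the posterior is Beta(12+6, 6.1+6) = Beta(18, 12.1).
For Beta(a, b) with a, b > 1 the mode is (a−1)/(a+b−2) = 17/28.1 ≈ 0.605.

θ̂_MAP = 0.605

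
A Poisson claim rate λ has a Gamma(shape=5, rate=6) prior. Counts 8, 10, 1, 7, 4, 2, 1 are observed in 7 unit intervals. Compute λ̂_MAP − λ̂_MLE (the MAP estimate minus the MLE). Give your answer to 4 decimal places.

MAP − MLE = -1.8681

Σxᵢ = 33. Posterior is Gamma(38, 13); MAP = (38−1)/13 = 37/13 ≈ 2.84615.
MLE = x̄ = 33/7 ≈ 4.71429.
Difference = 37/13 − 33/7 = -170/91 ≈ -1.8681.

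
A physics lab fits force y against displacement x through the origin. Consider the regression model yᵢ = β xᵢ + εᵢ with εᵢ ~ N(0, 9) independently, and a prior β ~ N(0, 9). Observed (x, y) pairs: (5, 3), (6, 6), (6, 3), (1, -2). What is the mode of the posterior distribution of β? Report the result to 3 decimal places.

β̂_MAP = 0.677

log p(β | y) = −Σ(yᵢ − βxᵢ)²/(2·9) − β²/(2·9) + const.
Setting the derivative to zero: Σxᵢ(yᵢ − βxᵢ)/9 − β/9 = 0, so β = Σxᵢyᵢ / (Σxᵢ² + σ²/τ²).
Σxᵢyᵢ = 5·3 + 6·6 + 6·3 + 1·(-2) = 67; Σxᵢ² = 98; σ²/τ² = 1.
β̂_MAP = 67 / (98 + 1) = 67/99 ≈ 0.677.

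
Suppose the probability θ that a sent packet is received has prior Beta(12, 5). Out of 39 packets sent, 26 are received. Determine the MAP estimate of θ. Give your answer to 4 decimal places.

θ̂_MAP = 0.6852

Prior: Beta(12, 5).
Data: 26 successes in 39 trials. The binomial likelihood contributes θ^26(1−θ)^13, so the posterior is Beta(12+26, 5+13) = Beta(38, 18).
For Beta(a, b) with a, b > 1 the mode is (a−1)/(a+b−2) = 37/54 ≈ 0.6852.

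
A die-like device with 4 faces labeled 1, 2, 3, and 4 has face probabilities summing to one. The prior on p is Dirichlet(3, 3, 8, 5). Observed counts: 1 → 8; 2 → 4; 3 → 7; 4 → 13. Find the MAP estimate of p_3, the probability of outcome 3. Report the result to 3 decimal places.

MAP estimate: 0.298

The posterior is Dirichlet(αᵢ + nᵢ) = Dirichlet(11, 7, 15, 18).
For a Dirichlet(a₁,…,a_K) with all aᵢ > 1, the mode has j-th component (aⱼ − 1)/(Σaᵢ − K).
Here Σaᵢ = 51 and K = 4, so p_3 = (15 − 1)/(51 − 4) = 14/47 ≈ 0.298.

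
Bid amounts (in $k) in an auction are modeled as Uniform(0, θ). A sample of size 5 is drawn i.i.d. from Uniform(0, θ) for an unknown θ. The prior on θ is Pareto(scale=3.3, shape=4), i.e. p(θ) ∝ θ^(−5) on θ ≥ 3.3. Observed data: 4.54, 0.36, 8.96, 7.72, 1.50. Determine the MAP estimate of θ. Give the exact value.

θ̂_MAP = 8.96

The Uniform(0, θ) likelihood is θ^(−n) for θ ≥ max(xᵢ), zero otherwise. Here max(xᵢ) = 8.96.
Posterior ∝ θ^(−5) · θ^(−5) = θ^(−10) on θ ≥ max(3.3, 8.96) = 8.96.
This density is strictly decreasing in θ, so the posterior mode lies at the lower boundary of the support.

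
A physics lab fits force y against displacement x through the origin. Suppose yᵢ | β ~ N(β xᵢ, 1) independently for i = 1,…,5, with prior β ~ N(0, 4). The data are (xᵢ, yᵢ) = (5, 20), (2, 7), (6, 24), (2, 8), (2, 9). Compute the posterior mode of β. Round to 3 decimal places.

β̂_MAP = 3.986

log p(β | y) = −Σ(yᵢ − βxᵢ)²/(2·1) − β²/(2·4) + const.
Setting the derivative to zero: Σxᵢ(yᵢ − βxᵢ)/1 − β/4 = 0, so β = Σxᵢyᵢ / (Σxᵢ² + σ²/τ²).
Σxᵢyᵢ = 5·20 + 2·7 + 6·24 + 2·8 + 2·9 = 292; Σxᵢ² = 73; σ²/τ² = 0.25.
β̂_MAP = 292 / (73 + 0.25) = 292/73.25 ≈ 3.986.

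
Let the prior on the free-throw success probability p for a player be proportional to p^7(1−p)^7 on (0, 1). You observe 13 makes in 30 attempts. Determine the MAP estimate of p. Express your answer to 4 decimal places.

The prior density ∝ p^7(1−p)^7 is the kernel of Beta(8, 8).
Data: 13 successes in 30 trials. The binomial likelihood contributes p^13(1−p)^17, so the posterior is Beta(8+13, 8+17) = Beta(21, 25).
For Beta(a, b) with a, b > 1 the mode is (a−1)/(a+b−2) = 20/44 ≈ 0.4545.

p̂_MAP = 0.4545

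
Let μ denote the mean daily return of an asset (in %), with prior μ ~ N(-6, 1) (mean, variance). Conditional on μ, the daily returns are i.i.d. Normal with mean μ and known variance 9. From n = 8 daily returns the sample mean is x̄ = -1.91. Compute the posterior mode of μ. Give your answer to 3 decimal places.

n = 8, x̄ = -1.91.
For a Normal prior and Normal likelihood with known variance, the posterior is Normal; its mode equals its mean, the precision-weighted average.
Prior precision 1/σ₀² = 1/1 = 1; data precision n/σ² = 8/9.
μ̂ = (1·(-6) + (8/9)·(-1.91)) / (1 + 8/9) = (-1732/225)/(17/9) = -1732/425 ≈ -4.075.

μ̂_MAP = -4.075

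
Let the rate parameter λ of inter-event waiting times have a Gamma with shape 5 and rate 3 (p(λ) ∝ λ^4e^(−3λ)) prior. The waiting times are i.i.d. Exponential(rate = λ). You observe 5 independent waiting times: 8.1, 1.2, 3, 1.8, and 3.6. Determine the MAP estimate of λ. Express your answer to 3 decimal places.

λ̂_MAP = 0.435

The Exponential(rate=λ) likelihood is ∝ λ^n e^(−λΣtᵢ). Here n = 5 and Σtᵢ = 8.1 + 1.2 + 3 + 1.8 + 3.6 = 17.7.
Posterior ∝ λ^4e^(−3λ) · λ^5e^(−17.7λ) = λ^9e^(−20.7λ), i.e. Gamma(10, 20.7).
Mode = (a−1)/b = 9/20.7 ≈ 0.435.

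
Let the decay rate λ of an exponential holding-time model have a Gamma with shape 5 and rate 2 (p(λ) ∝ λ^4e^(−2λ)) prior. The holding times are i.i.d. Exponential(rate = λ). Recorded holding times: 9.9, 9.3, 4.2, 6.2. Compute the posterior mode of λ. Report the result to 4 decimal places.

The Exponential(rate=λ) likelihood is ∝ λ^n e^(−λΣtᵢ). Here n = 4 and Σtᵢ = 9.9 + 9.3 + 4.2 + 6.2 = 29.6.
Posterior ∝ λ^4e^(−2λ) · λ^4e^(−29.6λ) = λ^8e^(−31.6λ), i.e. Gamma(9, 31.6).
Mode = (a−1)/b = 8/31.6 ≈ 0.2532.

λ̂_MAP = 0.2532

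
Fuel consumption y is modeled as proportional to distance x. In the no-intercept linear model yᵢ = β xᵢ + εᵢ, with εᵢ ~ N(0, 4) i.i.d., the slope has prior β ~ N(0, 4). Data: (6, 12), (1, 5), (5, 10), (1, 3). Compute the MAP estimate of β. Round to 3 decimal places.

β̂_MAP = 2.031

log p(β | y) = −Σ(yᵢ − βxᵢ)²/(2·4) − β²/(2·4) + const.
Setting the derivative to zero: Σxᵢ(yᵢ − βxᵢ)/4 − β/4 = 0, so β = Σxᵢyᵢ / (Σxᵢ² + σ²/τ²).
Σxᵢyᵢ = 6·12 + 1·5 + 5·10 + 1·3 = 130; Σxᵢ² = 63; σ²/τ² = 1.
β̂_MAP = 130 / (63 + 1) = 130/64 ≈ 2.031.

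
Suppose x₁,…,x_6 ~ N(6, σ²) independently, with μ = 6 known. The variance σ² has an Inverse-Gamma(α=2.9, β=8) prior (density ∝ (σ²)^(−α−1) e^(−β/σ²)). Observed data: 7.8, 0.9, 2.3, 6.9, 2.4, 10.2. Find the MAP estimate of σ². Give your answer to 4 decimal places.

Sum of squared deviations about the known mean: SS = (7.8−6)² + (0.9−6)² + (2.3−6)² + (6.9−6)² + (2.4−6)² + (10.2−6)² = 74.35.
The Normal likelihood contributes (σ²)^(−n/2) exp(−SS/(2σ²)), so the posterior is Inverse-Gamma(α + n/2, β + SS/2) = Inverse-Gamma(5.9, 45.175).
The mode of Inverse-Gamma(a, b) is b/(a+1) = 45.175/6.9 ≈ 6.5471.

σ̂²_MAP = 6.5471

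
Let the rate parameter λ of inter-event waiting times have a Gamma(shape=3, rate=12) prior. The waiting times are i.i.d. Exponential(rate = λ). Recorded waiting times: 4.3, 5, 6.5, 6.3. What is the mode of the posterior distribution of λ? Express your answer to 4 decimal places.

The Exponential(rate=λ) likelihood is ∝ λ^n e^(−λΣtᵢ). Here n = 4 and Σtᵢ = 4.3 + 5 + 6.5 + 6.3 = 22.1.
Posterior ∝ λ^2e^(−12λ) · λ^4e^(−22.1λ) = λ^6e^(−34.1λ), i.e. Gamma(7, 34.1).
Mode = (a−1)/b = 6/34.1 ≈ 0.1760.

λ̂_MAP = 0.1760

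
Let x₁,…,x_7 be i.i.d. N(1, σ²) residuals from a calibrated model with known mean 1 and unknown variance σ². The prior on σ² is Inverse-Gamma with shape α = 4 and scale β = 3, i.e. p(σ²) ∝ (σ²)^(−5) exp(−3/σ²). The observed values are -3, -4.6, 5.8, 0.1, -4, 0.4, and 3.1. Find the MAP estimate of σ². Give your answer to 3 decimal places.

Sum of squared deviations about the known mean: SS = (-3−1)² + (-4.6−1)² + (5.8−1)² + (0.1−1)² + (-4−1)² + (0.4−1)² + (3.1−1)² = 100.98.
The Normal likelihood contributes (σ²)^(−n/2) exp(−SS/(2σ²)), so the posterior is Inverse-Gamma(α + n/2, β + SS/2) = Inverse-Gamma(7.5, 53.49).
The mode of Inverse-Gamma(a, b) is b/(a+1) = 53.49/8.5 ≈ 6.293.

σ̂²_MAP = 6.293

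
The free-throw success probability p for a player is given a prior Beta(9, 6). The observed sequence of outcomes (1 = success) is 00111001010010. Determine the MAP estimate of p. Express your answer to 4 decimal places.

Prior: Beta(9, 6).
Data: 6 successes in 14 trials (from the sequence). The binomial likelihood contributes p^6(1−p)^8, so the posterior is Beta(9+6, 6+8) = Beta(15, 14).
For Beta(a, b) with a, b > 1 the mode is (a−1)/(a+b−2) = 14/27 ≈ 0.5185.

p̂_MAP = 0.5185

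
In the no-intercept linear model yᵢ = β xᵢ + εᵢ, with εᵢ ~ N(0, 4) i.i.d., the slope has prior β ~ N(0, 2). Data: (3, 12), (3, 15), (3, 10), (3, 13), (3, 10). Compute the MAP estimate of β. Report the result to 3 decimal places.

log p(β | y) = −Σ(yᵢ − βxᵢ)²/(2·4) − β²/(2·2) + const.
Setting the derivative to zero: Σxᵢ(yᵢ − βxᵢ)/4 − β/2 = 0, so β = Σxᵢyᵢ / (Σxᵢ² + σ²/τ²).
Σxᵢyᵢ = 3·12 + 3·15 + 3·10 + 3·13 + 3·10 = 180; Σxᵢ² = 45; σ²/τ² = 2.
β̂_MAP = 180 / (45 + 2) = 180/47 ≈ 3.830.

β̂_MAP = 3.830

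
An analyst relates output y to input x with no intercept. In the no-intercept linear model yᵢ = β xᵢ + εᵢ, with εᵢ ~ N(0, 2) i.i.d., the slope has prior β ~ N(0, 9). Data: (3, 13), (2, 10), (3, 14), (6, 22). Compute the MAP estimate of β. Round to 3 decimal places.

log p(β | y) = −Σ(yᵢ − βxᵢ)²/(2·2) − β²/(2·9) + const.
Setting the derivative to zero: Σxᵢ(yᵢ − βxᵢ)/2 − β/9 = 0, so β = Σxᵢyᵢ / (Σxᵢ² + σ²/τ²).
Σxᵢyᵢ = 3·13 + 2·10 + 3·14 + 6·22 = 233; Σxᵢ² = 58; σ²/τ² = 2/9.
β̂_MAP = 233 / (58 + 2/9) = 233/(524/9) = 2097/524 ≈ 4.002.

β̂_MAP = 4.002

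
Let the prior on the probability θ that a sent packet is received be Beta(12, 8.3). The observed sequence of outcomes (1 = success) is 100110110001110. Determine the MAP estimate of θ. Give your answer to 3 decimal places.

θ̂_MAP = 0.571

Prior: Beta(12, 8.3).
Data: 8 successes in 15 trials (from the sequence). The binomial likelihood contributes θ^8(1−θ)^7, so the posterior is Beta(12+8, 8.3+7) = Beta(20, 15.3).
For Beta(a, b) with a, b > 1 the mode is (a−1)/(a+b−2) = 19/33.3 ≈ 0.571.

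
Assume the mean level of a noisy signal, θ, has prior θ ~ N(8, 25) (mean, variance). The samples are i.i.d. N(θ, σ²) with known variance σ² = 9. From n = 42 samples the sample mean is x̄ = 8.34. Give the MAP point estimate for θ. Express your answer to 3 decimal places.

n = 42, x̄ = 8.34.
For a Normal prior and Normal likelihood with known variance, the posterior is Normal; its mode equals its mean, the precision-weighted average.
Prior precision 1/σ₀² = 1/25 = 0.04; data precision n/σ² = 42/9 = 14/3.
θ̂ = (0.04·8 + (14/3)·8.34) / (0.04 + 14/3) = 39.24/(353/75) = 2943/353 ≈ 8.337.

θ̂_MAP = 8.337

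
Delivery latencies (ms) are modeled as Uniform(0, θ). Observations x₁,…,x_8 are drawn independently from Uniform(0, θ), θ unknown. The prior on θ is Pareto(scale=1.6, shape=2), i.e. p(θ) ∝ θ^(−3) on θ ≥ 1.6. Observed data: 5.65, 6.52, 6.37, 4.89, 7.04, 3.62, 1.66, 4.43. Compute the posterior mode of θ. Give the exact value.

θ̂_MAP = 7.04

The Uniform(0, θ) likelihood is θ^(−n) for θ ≥ max(xᵢ), zero otherwise. Here max(xᵢ) = 7.04.
Posterior ∝ θ^(−3) · θ^(−8) = θ^(−11) on θ ≥ max(1.6, 7.04) = 7.04.
This density is strictly decreasing in θ, so the posterior mode lies at the lower boundary of the support.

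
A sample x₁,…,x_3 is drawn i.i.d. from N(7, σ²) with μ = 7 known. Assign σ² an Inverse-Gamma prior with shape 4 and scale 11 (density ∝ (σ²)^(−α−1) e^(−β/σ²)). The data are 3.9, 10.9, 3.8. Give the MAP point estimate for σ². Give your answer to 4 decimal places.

σ̂²_MAP = 4.3892

Sum of squared deviations about the known mean: SS = (3.9−7)² + (10.9−7)² + (3.8−7)² = 35.06.
The Normal likelihood contributes (σ²)^(−n/2) exp(−SS/(2σ²)), so the posterior is Inverse-Gamma(α + n/2, β + SS/2) = Inverse-Gamma(5.5, 28.53).
The mode of Inverse-Gamma(a, b) is b/(a+1) = 28.53/6.5 ≈ 4.3892.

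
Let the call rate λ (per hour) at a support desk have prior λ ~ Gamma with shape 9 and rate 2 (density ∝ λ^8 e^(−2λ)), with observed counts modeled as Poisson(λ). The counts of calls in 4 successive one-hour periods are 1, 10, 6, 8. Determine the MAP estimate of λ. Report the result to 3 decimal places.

λ̂_MAP = 5.500

Σxᵢ = 1+10+6+8 = 25, with n = 4.
Posterior ∝ λ^8e^(−2λ) · λ^25e^(−4λ) = λ^33e^(−6λ), i.e. Gamma(shape=34, rate=6).
The mode of a Gamma(a, b) with a ≥ 1 (shape–rate) is (a−1)/b = 33/6 ≈ 5.500.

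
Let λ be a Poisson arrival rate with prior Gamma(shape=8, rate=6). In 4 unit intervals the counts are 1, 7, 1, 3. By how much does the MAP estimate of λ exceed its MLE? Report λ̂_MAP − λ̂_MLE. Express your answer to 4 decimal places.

MAP − MLE = -1.1000

Σxᵢ = 12. Posterior is Gamma(20, 10); MAP = (20−1)/10 = 19/10 ≈ 1.90000.
MLE = x̄ = 12/4 ≈ 3.00000.
Difference = 19/10 − 12/4 = -11/10 ≈ -1.1000.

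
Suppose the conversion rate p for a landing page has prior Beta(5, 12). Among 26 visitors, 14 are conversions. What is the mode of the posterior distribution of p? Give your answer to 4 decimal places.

p̂_MAP = 0.4390

Prior: Beta(5, 12).
Data: 14 successes in 26 trials. The binomial likelihood contributes p^14(1−p)^12, so the posterior is Beta(5+14, 12+12) = Beta(19, 24).
For Beta(a, b) with a, b > 1 the mode is (a−1)/(a+b−2) = 18/41 ≈ 0.4390.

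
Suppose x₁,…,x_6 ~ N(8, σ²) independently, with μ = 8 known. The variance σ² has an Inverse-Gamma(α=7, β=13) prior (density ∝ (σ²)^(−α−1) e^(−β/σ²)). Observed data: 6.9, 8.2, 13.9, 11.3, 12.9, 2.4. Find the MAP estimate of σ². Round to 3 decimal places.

σ̂²_MAP = 5.833

Sum of squared deviations about the known mean: SS = (6.9−8)² + (8.2−8)² + (13.9−8)² + (11.3−8)² + (12.9−8)² + (2.4−8)² = 102.32.
The Normal likelihood contributes (σ²)^(−n/2) exp(−SS/(2σ²)), so the posterior is Inverse-Gamma(α + n/2, β + SS/2) = Inverse-Gamma(10, 64.16).
The mode of Inverse-Gamma(a, b) is b/(a+1) = 64.16/11 ≈ 5.833.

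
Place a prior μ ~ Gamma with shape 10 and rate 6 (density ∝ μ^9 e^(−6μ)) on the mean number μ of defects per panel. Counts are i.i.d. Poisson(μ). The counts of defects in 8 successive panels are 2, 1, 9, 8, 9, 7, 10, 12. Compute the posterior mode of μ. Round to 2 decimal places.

Σxᵢ = 2+1+9+8+9+7+10+12 = 58, with n = 8.
Posterior ∝ μ^9e^(−6μ) · μ^58e^(−8μ) = μ^67e^(−14μ), i.e. Gamma(shape=68, rate=14).
The mode of a Gamma(a, b) with a ≥ 1 (shape–rate) is (a−1)/b = 67/14 ≈ 4.79.

μ̂_MAP = 4.79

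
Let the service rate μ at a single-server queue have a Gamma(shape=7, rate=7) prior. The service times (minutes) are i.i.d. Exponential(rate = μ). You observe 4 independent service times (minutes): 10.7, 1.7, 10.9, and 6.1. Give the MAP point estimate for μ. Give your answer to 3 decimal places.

μ̂_MAP = 0.275

The Exponential(rate=μ) likelihood is ∝ μ^n e^(−μΣtᵢ). Here n = 4 and Σtᵢ = 10.7 + 1.7 + 10.9 + 6.1 = 29.4.
Posterior ∝ μ^6e^(−7μ) · μ^4e^(−29.4μ) = μ^10e^(−36.4μ), i.e. Gamma(11, 36.4).
Mode = (a−1)/b = 10/36.4 ≈ 0.275.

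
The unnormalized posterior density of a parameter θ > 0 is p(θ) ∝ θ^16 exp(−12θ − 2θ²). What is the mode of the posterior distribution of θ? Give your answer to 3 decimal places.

θ̂_MAP = 1.000

ℓ'(θ) = 16/θ − 12 − 4θ. Setting this to zero and multiplying by θ: 4θ² + 12θ − 16 = 0.
θ = (−12 + √(12² + 4·4·16)) / (2·4) = (−12 + √400) / 8 = (−12 + 20)/8 = 1.
ℓ''(θ) = −16/θ² − 4 < 0, confirming a maximum.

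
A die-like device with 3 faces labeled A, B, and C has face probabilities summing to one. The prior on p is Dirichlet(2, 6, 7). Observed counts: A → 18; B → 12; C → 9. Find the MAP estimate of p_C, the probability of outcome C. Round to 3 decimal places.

MAP estimate of p_C = 0.294

The posterior is Dirichlet(αᵢ + nᵢ) = Dirichlet(20, 18, 16).
For a Dirichlet(a₁,…,a_K) with all aᵢ > 1, the mode has j-th component (aⱼ − 1)/(Σaᵢ − K).
Here Σaᵢ = 54 and K = 3, so p_C = (16 − 1)/(54 − 3) = 15/51 ≈ 0.294.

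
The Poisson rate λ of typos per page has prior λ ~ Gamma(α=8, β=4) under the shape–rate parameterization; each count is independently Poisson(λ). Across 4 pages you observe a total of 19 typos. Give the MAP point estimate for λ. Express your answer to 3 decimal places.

λ̂_MAP = 3.250

Σxᵢ = 19, n = 4.
Posterior ∝ λ^7e^(−4λ) · λ^19e^(−4λ) = λ^26e^(−8λ), i.e. Gamma(shape=27, rate=8).
The mode of a Gamma(a, b) with a ≥ 1 (shape–rate) is (a−1)/b = 26/8 ≈ 3.250.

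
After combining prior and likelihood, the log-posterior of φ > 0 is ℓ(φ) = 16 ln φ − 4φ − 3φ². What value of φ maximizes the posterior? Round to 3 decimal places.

ℓ'(φ) = 16/φ − 4 − 6φ. Setting this to zero and multiplying by φ: 6φ² + 4φ − 16 = 0.
φ = (−4 + √(4² + 4·6·16)) / (2·6) = (−4 + √400) / 12 = (−4 + 20)/12 = 4/3.
ℓ''(φ) = −16/φ² − 6 < 0, confirming a maximum.

φ̂_MAP = 1.333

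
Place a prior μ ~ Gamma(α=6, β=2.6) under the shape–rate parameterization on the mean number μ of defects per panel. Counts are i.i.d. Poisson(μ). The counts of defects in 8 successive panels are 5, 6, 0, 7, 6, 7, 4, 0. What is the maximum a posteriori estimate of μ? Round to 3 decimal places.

Σxᵢ = 5+6+0+7+6+7+4+0 = 35, with n = 8.
Posterior ∝ μ^5e^(−2.6μ) · μ^35e^(−8μ) = μ^40e^(−10.6μ), i.e. Gamma(shape=41, rate=10.6).
The mode of a Gamma(a, b) with a ≥ 1 (shape–rate) is (a−1)/b = 40/10.6 ≈ 3.774.

μ̂_MAP = 3.774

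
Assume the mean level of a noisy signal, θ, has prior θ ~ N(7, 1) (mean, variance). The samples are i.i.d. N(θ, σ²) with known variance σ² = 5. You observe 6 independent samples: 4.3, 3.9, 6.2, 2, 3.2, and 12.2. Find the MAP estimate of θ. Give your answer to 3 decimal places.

θ̂_MAP = 6.073

n = 6; x̄ = (4.3 + 3.9 + 6.2 + 2 + 3.2 + 12.2)/6 = 31.8/6 = 5.3.
For a Normal prior and Normal likelihood with known variance, the posterior is Normal; its mode equals its mean, the precision-weighted average.
Prior precision 1/σ₀² = 1/1 = 1; data precision n/σ² = 6/5 = 1.2.
θ̂ = (1·7 + 1.2·5.3) / (1 + 1.2) = 13.36/2.2 = 334/55 ≈ 6.073.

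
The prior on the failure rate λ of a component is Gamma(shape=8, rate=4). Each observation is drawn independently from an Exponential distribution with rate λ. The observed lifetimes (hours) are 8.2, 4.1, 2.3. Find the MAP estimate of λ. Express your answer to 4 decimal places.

The Exponential(rate=λ) likelihood is ∝ λ^n e^(−λΣtᵢ). Here n = 3 and Σtᵢ = 8.2 + 4.1 + 2.3 = 14.6.
Posterior ∝ λ^7e^(−4λ) · λ^3e^(−14.6λ) = λ^10e^(−18.6λ), i.e. Gamma(11, 18.6).
Mode = (a−1)/b = 10/18.6 ≈ 0.5376.

λ̂_MAP = 0.5376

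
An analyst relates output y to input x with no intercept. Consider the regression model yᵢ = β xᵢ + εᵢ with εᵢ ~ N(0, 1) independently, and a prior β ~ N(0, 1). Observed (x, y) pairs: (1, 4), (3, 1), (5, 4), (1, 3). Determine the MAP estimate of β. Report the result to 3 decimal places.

β̂_MAP = 0.811

log p(β | y) = −Σ(yᵢ − βxᵢ)²/(2·1) − β²/(2·1) + const.
Setting the derivative to zero: Σxᵢ(yᵢ − βxᵢ)/1 − β/1 = 0, so β = Σxᵢyᵢ / (Σxᵢ² + σ²/τ²).
Σxᵢyᵢ = 1·4 + 3·1 + 5·4 + 1·3 = 30; Σxᵢ² = 36; σ²/τ² = 1.
β̂_MAP = 30 / (36 + 1) = 30/37 ≈ 0.811.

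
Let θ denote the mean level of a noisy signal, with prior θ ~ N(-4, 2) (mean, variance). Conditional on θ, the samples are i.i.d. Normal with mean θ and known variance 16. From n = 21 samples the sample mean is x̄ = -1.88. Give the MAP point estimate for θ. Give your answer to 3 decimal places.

θ̂_MAP = -2.465

n = 21, x̄ = -1.88.
For a Normal prior and Normal likelihood with known variance, the posterior is Normal; its mode equals its mean, the precision-weighted average.
Prior precision 1/σ₀² = 1/2 = 0.5; data precision n/σ² = 21/16 = 1.3125.
θ̂ = (0.5·(-4) + 1.3125·(-1.88)) / (0.5 + 1.3125) = (-4.4675)/1.8125 = -1787/725 ≈ -2.465.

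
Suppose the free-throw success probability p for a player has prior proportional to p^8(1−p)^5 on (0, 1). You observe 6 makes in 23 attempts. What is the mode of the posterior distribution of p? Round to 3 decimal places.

p̂_MAP = 0.389

The prior density ∝ p^8(1−p)^5 is the kernel of Beta(9, 6).
Data: 6 successes in 23 trials. The binomial likelihood contributes p^6(1−p)^17, so the posterior is Beta(9+6, 6+17) = Beta(15, 23).
For Beta(a, b) with a, b > 1 the mode is (a−1)/(a+b−2) = 14/36 ≈ 0.389.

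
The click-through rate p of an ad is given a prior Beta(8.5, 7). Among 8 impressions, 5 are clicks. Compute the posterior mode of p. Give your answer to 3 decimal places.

Prior: Beta(8.5, 7).
Data: 5 successes in 8 trials. The binomial likelihood contributes p^5(1−p)^3, so the posterior is Beta(8.5+5, 7+3) = Beta(13.5, 10).
For Beta(a, b) with a, b > 1 the mode is (a−1)/(a+b−2) = 12.5/21.5 ≈ 0.581.

p̂_MAP = 0.581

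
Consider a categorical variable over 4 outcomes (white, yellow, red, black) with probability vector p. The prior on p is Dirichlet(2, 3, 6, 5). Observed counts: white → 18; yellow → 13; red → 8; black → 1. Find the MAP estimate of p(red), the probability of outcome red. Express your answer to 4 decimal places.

The posterior is Dirichlet(αᵢ + nᵢ) = Dirichlet(20, 16, 14, 6).
For a Dirichlet(a₁,…,a_K) with all aᵢ > 1, the mode has j-th component (aⱼ − 1)/(Σaᵢ − K).
Here Σaᵢ = 56 and K = 4, so p(red) = (14 − 1)/(56 − 4) = 13/52 ≈ 0.2500.

MAP estimate of p(red) = 0.2500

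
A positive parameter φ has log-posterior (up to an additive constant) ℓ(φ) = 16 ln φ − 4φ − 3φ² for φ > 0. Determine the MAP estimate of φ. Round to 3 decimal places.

ℓ'(φ) = 16/φ − 4 − 6φ. Setting this to zero and multiplying by φ: 6φ² + 4φ − 16 = 0.
φ = (−4 + √(4² + 4·6·16)) / (2·6) = (−4 + √400) / 12 = (−4 + 20)/12 = 4/3.
ℓ''(φ) = −16/φ² − 6 < 0, confirming a maximum.

φ̂_MAP = 1.333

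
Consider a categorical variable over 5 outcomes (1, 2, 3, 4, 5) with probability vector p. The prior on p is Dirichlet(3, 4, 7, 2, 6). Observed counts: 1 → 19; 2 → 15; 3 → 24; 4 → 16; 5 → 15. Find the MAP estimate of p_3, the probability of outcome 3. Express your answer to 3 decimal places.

The posterior is Dirichlet(αᵢ + nᵢ) = Dirichlet(22, 19, 31, 18, 21).
For a Dirichlet(a₁,…,a_K) with all aᵢ > 1, the mode has j-th component (aⱼ − 1)/(Σaᵢ − K).
Here Σaᵢ = 111 and K = 5, so p_3 = (31 − 1)/(111 − 5) = 30/106 ≈ 0.283.

MAP estimate: 0.283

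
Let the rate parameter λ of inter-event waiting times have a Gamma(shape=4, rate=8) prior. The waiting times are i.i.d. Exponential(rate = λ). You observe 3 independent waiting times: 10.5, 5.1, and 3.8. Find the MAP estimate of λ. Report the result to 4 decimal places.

λ̂_MAP = 0.2190

The Exponential(rate=λ) likelihood is ∝ λ^n e^(−λΣtᵢ). Here n = 3 and Σtᵢ = 10.5 + 5.1 + 3.8 = 19.4.
Posterior ∝ λ^3e^(−8λ) · λ^3e^(−19.4λ) = λ^6e^(−27.4λ), i.e. Gamma(7, 27.4).
Mode = (a−1)/b = 6/27.4 ≈ 0.2190.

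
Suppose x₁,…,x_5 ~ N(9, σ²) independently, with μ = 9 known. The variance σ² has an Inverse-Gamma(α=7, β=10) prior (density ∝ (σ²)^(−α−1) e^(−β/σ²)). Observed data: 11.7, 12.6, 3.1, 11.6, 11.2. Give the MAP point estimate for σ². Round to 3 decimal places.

Sum of squared deviations about the known mean: SS = (11.7−9)² + (12.6−9)² + (3.1−9)² + (11.6−9)² + (11.2−9)² = 66.66.
The Normal likelihood contributes (σ²)^(−n/2) exp(−SS/(2σ²)), so the posterior is Inverse-Gamma(α + n/2, β + SS/2) = Inverse-Gamma(9.5, 43.33).
The mode of Inverse-Gamma(a, b) is b/(a+1) = 43.33/10.5 ≈ 4.127.

σ̂²_MAP = 4.127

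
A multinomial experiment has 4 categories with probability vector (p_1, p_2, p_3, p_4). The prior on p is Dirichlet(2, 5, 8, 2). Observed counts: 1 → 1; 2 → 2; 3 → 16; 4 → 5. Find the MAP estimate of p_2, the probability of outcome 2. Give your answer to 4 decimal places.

MAP estimate: 0.1622

The posterior is Dirichlet(αᵢ + nᵢ) = Dirichlet(3, 7, 24, 7).
For a Dirichlet(a₁,…,a_K) with all aᵢ > 1, the mode has j-th component (aⱼ − 1)/(Σaᵢ − K).
Here Σaᵢ = 41 and K = 4, so p_2 = (7 − 1)/(41 − 4) = 6/37 ≈ 0.1622.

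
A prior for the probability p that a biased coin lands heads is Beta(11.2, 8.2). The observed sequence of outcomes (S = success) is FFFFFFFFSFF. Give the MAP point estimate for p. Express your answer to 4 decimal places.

Prior: Beta(11.2, 8.2).
Data: 1 success in 11 trials (from the sequence). The binomial likelihood contributes p(1−p)^10, so the posterior is Beta(11.2+1, 8.2+10) = Beta(12.2, 18.2).
For Beta(a, b) with a, b > 1 the mode is (a−1)/(a+b−2) = 11.2/28.4 ≈ 0.3944.

p̂_MAP = 0.3944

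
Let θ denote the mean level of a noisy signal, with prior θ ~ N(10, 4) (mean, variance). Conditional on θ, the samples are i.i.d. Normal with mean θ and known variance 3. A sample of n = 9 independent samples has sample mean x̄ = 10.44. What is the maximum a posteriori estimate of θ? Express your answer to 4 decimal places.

θ̂_MAP = 10.4062

n = 9, x̄ = 10.44.
For a Normal prior and Normal likelihood with known variance, the posterior is Normal; its mode equals its mean, the precision-weighted average.
Prior precision 1/σ₀² = 1/4 = 0.25; data precision n/σ² = 9/3 = 3.
θ̂ = (0.25·10 + 3·10.44) / (0.25 + 3) = 33.82/3.25 = 3382/325 ≈ 10.4062.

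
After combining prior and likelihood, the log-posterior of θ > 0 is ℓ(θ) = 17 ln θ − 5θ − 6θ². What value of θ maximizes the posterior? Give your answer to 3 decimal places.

ℓ'(θ) = 17/θ − 5 − 12θ. Setting this to zero and multiplying by θ: 12θ² + 5θ − 17 = 0.
θ = (−5 + √(5² + 4·12·17)) / (2·12) = (−5 + √841) / 24 = (−5 + 29)/24 = 1.
ℓ''(θ) = −17/θ² − 12 < 0, confirming a maximum.

θ̂_MAP = 1.000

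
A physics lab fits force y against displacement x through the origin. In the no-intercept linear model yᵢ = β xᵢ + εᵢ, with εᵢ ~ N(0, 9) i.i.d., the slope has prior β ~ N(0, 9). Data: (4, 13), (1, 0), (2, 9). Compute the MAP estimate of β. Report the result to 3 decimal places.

β̂_MAP = 3.182

log p(β | y) = −Σ(yᵢ − βxᵢ)²/(2·9) − β²/(2·9) + const.
Setting the derivative to zero: Σxᵢ(yᵢ − βxᵢ)/9 − β/9 = 0, so β = Σxᵢyᵢ / (Σxᵢ² + σ²/τ²).
Σxᵢyᵢ = 4·13 + 1·0 + 2·9 = 70; Σxᵢ² = 21; σ²/τ² = 1.
β̂_MAP = 70 / (21 + 1) = 70/22 ≈ 3.182.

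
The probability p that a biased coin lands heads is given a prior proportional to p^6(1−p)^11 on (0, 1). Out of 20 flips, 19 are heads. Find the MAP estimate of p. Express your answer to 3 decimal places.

The prior density ∝ p^6(1−p)^11 is the kernel of Beta(7, 12).
Data: 19 successes in 20 trials. The binomial likelihood contributes p^19(1−p)^1, so the posterior is Beta(7+19, 12+1) = Beta(26, 13).
For Beta(a, b) with a, b > 1 the mode is (a−1)/(a+b−2) = 25/37 ≈ 0.676.

p̂_MAP = 0.676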